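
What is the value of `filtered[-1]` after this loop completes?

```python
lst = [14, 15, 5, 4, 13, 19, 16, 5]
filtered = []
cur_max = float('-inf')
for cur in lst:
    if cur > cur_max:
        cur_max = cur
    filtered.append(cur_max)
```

Running max ends at 19
`filtered` takes the values: [] → [14] → [14, 15] → [14, 15, 15] → [14, 15, 15, 15] → [14, 15, 15, 15, 15] → [14, 15, 15, 15, 15, 19] → [14, 15, 15, 15, 15, 19, 19] → [14, 15, 15, 15, 15, 19, 19, 19]
So `filtered[-1]` = 19

Answer: 19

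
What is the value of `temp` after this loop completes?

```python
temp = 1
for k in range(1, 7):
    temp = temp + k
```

Start at 1, add 1 through 6
`temp` takes the values: 1 → 2 → 4 → 7 → 11 → 16 → 22

Answer: 22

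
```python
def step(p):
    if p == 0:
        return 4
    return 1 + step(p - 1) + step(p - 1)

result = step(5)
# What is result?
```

step(p) = 1 + 2·step(p-1), step(0)=4. Closed form: (4+1)·2^5 - 1 = 159.

Answer: 159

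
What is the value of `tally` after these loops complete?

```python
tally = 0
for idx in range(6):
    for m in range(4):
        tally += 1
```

6 * 4 = 24
`tally` takes the values: 0 → 1 → 2 → 3 → 4 → 5 → 6 → 7 → 8 → 9 → 10 → 11 → 12 → 13 → 14 → 15 → 16 → 17 → 18 → 19 → 20 → 21 → 22 → 23 → 24

Answer: 24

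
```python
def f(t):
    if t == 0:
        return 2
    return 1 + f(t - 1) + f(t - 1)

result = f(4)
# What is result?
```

f(t) = 1 + 2·f(t-1), f(0)=2. Closed form: (2+1)·2^4 - 1 = 47.

Answer: 47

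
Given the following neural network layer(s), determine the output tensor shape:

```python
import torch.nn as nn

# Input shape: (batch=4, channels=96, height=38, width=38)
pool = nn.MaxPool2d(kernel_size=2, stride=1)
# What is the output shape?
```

Input: (4, 96, 38, 38) -> Output: (4, 96, 37, 37)

Answer: (4, 96, 37, 37)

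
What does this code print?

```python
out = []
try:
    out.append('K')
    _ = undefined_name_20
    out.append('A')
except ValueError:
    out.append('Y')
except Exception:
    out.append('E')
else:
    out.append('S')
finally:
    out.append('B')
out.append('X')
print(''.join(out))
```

Execution trace: 'K' (try body) → 'E' (except Exception) → 'B' (finally) → 'X' (after the try/except). Output: KEBX

Answer: KEBX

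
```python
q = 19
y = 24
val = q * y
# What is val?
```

Trace:
`q = 19` → q = 19
`y = 24` → y = 24
`val = q * y` → val = 456
So val = 456

Answer: 456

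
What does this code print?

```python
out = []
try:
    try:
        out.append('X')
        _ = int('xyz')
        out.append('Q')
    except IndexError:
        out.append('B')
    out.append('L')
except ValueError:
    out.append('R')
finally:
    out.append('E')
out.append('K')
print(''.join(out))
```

Execution trace: 'X' (inner try body) → 'R' (except ValueError) → 'E' (finally) → 'K' (after the try/except). Output: XREK

Answer: XREK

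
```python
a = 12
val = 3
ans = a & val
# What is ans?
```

Trace:
`a = 12` → a = 12
`val = 3` → val = 3
`ans = a & val` → ans = 0
So ans = 0

Answer: 0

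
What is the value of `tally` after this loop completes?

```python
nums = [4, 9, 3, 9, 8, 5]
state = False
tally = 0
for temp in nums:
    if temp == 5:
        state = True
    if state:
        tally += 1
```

Count elements after first 5 in [4, 9, 3, 9, 8, 5]
`tally` takes the values: 0 → 1

Answer: 1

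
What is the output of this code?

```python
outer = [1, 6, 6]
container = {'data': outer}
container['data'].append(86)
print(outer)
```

Key concept: dict holds reference to list.
Step by step:
`outer = [1, 6, 6]` → outer = [1, 6, 6]
`container = {'data': outer}` → container = {'data': [1, 6, 6]}
`container['data'].append(86)` → outer = [1, 6, 6, 86]; container = {'data': [1, 6, 6, 86]}
`print(outer)` → prints [1, 6, 6, 86]

Answer: [1, 6, 6, 86]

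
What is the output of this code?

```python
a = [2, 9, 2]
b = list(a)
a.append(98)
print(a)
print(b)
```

Key concept: list() constructor creates copy.
Step by step:
`a = [2, 9, 2]` → a = [2, 9, 2]
`b = list(a)` → b = [2, 9, 2]
`a.append(98)` → a = [2, 9, 2, 98]
`print(a)` → prints [2, 9, 2, 98]
`print(b)` → prints [2, 9, 2]

Answer:
[2, 9, 2, 98]
[2, 9, 2]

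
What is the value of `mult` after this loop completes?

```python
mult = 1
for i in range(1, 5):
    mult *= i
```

4! = 24
`mult` takes the values: 1 → 2 → 6 → 24

Answer: 24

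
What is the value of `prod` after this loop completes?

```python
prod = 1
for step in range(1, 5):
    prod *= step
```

4! = 24
`prod` takes the values: 1 → 2 → 6 → 24

Answer: 24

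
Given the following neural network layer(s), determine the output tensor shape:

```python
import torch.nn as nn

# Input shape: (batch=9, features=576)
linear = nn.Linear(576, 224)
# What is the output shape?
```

Input: (9, 576) -> Output: (9, 224)

Answer: (9, 224)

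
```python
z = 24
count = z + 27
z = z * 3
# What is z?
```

Trace:
`z = 24` → z = 24
`count = z + 27` → count = 51
`z = z * 3` → z = 72
So z = 72

Answer: 72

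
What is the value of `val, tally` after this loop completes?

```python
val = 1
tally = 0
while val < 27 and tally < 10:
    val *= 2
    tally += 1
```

Double until >= 27 or 10 iterations
`val, tally` takes the values: (1, 0) → (2, 0) → (2, 1) → (4, 1) → (4, 2) → (8, 2) → (8, 3) → (16, 3) → (16, 4) → (32, 4) → (32, 5)

Answer: 32, 5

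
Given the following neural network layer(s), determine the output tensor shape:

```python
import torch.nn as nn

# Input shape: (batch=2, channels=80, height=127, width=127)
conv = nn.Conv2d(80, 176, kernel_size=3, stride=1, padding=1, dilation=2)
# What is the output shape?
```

Input: (2, 80, 127, 127) -> Output: (2, 176, 125, 125)

Answer: (2, 176, 125, 125)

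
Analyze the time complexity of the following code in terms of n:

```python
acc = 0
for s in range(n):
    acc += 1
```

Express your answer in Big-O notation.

Each loop level contributes: n. Multiplying the contributions gives O(n).

Answer: O(n)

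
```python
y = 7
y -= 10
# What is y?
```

Trace:
`y = 7` → y = 7
`y -= 10` → y = -3
So y = -3

Answer: -3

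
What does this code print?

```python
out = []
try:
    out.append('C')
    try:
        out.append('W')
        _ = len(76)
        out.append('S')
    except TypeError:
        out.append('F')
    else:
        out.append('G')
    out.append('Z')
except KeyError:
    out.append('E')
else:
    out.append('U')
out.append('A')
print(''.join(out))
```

Execution trace: 'C' (try body) → 'W' (inner try body) → 'F' (inner except TypeError) → 'Z' (try body, no exception) → 'U' (else) → 'A' (after the try/except). Output: CWFZUA

Answer: CWFZUA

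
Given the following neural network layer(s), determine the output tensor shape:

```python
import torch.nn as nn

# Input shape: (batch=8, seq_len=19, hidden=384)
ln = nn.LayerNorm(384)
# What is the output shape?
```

Input: (8, 19, 384) -> Output: (8, 19, 384)

Answer: (8, 19, 384)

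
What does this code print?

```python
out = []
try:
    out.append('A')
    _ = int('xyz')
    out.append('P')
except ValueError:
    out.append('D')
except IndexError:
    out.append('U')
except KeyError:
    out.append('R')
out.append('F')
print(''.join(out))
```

Execution trace: 'A' (try body) → 'D' (except ValueError) → 'F' (after the try/except). Output: ADF

Answer: ADF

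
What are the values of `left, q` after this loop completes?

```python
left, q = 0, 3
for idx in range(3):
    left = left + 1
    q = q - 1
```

left goes 0→3, q goes 3→0
`left, q` takes the values: (0, 3) → (1, 3) → (1, 2) → (2, 2) → (2, 1) → (3, 1) → (3, 0)

Answer: 3, 0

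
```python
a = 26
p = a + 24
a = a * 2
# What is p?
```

Trace:
`a = 26` → a = 26
`p = a + 24` → p = 50
`a = a * 2` → a = 52
So p = 50

Answer: 50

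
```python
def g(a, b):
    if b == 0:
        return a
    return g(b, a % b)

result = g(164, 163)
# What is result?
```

g(164, 163) -> g(163, 1) -> g(1, 0) -> 1

Answer: 1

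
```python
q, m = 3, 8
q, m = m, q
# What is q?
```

Trace:
`q, m = 3, 8` → q = 3; m = 8
`q, m = m, q` → q = 8; m = 3
So q = 8

Answer: 8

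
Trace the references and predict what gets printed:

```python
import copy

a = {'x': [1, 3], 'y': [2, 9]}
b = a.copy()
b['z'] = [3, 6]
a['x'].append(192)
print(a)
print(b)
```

Key concept: shallow copy of dict with mutable values.
Step by step:
`a = {'x': [1, 3], 'y': [2, 9]}` → a = {'x': [1, 3], 'y': [2, 9]}
`b = a.copy()` → b = {'x': [1, 3], 'y': [2, 9]}
`b['z'] = [3, 6]` → b = {'x': [1, 3], 'y': [2, 9], 'z': [3, 6]}
`a['x'].append(192)` → a = {'x': [1, 3, 192], 'y': [2, 9]}; b = {'x': [1, 3, 192], 'y': [2, 9], 'z': [3, 6]}
`print(a)` → prints {'x': [1, 3, 192], 'y': [2, 9]}
`print(b)` → prints {'x': [1, 3, 192], 'y': [2, 9], 'z': [3, 6]}

Answer:
{'x': [1, 3, 192], 'y': [2, 9]}
{'x': [1, 3, 192], 'y': [2, 9], 'z': [3, 6]}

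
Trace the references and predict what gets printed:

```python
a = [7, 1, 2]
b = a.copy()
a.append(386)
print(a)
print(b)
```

Key concept: list.copy() creates independent copy.
Step by step:
`a = [7, 1, 2]` → a = [7, 1, 2]
`b = a.copy()` → b = [7, 1, 2]
`a.append(386)` → a = [7, 1, 2, 386]
`print(a)` → prints [7, 1, 2, 386]
`print(b)` → prints [7, 1, 2]

Answer:
[7, 1, 2, 386]
[7, 1, 2]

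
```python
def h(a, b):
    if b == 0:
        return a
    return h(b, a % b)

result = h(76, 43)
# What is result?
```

h(76, 43) -> h(43, 33) -> h(33, 10) -> h(10, 3) -> h(3, 1) -> h(1, 0) -> 1

Answer: 1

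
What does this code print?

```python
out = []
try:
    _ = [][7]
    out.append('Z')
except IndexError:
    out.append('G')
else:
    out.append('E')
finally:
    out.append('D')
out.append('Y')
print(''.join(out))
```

Execution trace: 'G' (except IndexError) → 'D' (finally) → 'Y' (after the try/except). Output: GDY

Answer: GDY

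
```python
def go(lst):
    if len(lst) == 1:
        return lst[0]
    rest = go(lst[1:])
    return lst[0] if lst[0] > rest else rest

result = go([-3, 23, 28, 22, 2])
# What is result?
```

Recursive max over [-3, 23, 28, 22, 2] = 28

Answer: 28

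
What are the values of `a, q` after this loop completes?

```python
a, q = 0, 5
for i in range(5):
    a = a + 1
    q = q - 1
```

a goes 0→5, q goes 5→0
`a, q` takes the values: (0, 5) → (1, 5) → (1, 4) → (2, 4) → (2, 3) → (3, 3) → (3, 2) → (4, 2) → (4, 1) → (5, 1) → (5, 0)

Answer: 5, 0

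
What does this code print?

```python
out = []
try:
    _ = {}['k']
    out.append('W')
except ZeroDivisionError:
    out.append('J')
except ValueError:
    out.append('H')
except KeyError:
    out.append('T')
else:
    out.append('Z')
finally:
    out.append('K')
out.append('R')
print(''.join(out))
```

Execution trace: 'T' (except KeyError) → 'K' (finally) → 'R' (after the try/except). Output: TKR

Answer: TKR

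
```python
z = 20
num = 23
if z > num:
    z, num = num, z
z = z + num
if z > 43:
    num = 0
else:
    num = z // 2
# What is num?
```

Trace:
`z = 20` → z = 20
`num = 23` → num = 23
`if z > num: ...` → z > num is False → no variable changes
`z = z + num` → z = 43
`if z > 43: ...` → z > 43 is False, take else branch → num = 21
So num = 21

Answer: 21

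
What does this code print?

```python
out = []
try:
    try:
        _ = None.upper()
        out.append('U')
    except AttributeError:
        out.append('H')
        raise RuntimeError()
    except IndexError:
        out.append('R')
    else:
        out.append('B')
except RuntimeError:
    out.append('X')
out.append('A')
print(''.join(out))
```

Execution trace: 'H' (inner except AttributeError) → 'X' (outer except RuntimeError) → 'A' (after the try/except). Output: HXA

Answer: HXA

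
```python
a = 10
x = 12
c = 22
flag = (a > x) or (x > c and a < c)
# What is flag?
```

Trace:
`a = 10` → a = 10
`x = 12` → x = 12
`c = 22` → c = 22
`flag = (a > x) or (x > c and a < c)` → flag = False
So flag = False

Answer: False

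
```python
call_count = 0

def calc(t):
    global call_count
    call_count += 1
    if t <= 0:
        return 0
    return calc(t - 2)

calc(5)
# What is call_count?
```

Linear recursion stepping by 2: 4 calls from t=5 down to ≤0.

Answer: 4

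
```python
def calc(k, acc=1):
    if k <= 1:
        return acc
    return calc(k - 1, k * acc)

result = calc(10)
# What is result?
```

Accumulator trace (n, acc): (10, 1) -> (9, 10) -> (8, 90) -> (7, 720) -> (6, 5040) -> (5, 30240) -> (4, 151200) -> (3, 604800) -> (2, 1814400) -> (1, 3628800) -> return 3628800

Answer: 3628800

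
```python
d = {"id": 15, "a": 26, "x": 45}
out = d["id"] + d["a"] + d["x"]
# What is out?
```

Trace:
`d = {"id": 15, "a": 26, "x": 45}` → d = {'id': 15, 'a': 26, 'x': 45}
`out = d["id"] + d["a"] + d["x"]` → out = 86
So out = 86

Answer: 86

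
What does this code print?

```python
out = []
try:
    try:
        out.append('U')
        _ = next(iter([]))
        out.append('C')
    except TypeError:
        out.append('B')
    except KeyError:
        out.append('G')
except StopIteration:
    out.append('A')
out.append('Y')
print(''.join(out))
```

Execution trace: 'U' (try body) → 'A' (outer except StopIteration) → 'Y' (after the try/except). Output: UAY

Answer: UAY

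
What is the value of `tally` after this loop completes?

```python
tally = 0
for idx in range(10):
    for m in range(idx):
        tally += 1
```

Triangle number: 0+1+2+...+9
`tally` takes the values: 0 → 1 → 2 → 3 → 4 → 5 → 6 → 7 → 8 → 9 → 10 → 11 → 12 → 13 → 14 → 15 → 16 → 17 → 18 → 19 → 20 → 21 → 22 → 23 → 24 → 25 → 26 → 27 → 28 → 29 → … → 41 → 42 → 43 → 44 → 45

Answer: 45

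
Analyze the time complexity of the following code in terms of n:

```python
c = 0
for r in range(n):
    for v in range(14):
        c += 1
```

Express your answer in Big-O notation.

Each loop level contributes: n × 1. Multiplying the contributions gives O(n).

Answer: O(n)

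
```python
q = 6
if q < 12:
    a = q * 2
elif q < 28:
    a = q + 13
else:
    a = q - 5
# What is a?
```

Trace:
`q = 6` → q = 6
`if q < 12: ...` → q < 12 is True → a = 12
So a = 12

Answer: 12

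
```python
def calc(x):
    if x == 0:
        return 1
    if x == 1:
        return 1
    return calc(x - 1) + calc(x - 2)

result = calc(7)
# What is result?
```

Build up from base cases: calc(0)=1, calc(1)=1, calc(2)=2, calc(3)=3, calc(4)=5, calc(5)=8, calc(6)=13, ..., calc(7)=21

Answer: 21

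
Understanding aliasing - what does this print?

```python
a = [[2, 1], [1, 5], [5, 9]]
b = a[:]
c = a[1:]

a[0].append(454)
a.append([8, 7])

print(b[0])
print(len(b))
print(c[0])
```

Key concept: slice with nested mutation.
Step by step:
`a = [[2, 1], [1, 5], [5, 9]]` → a = [[2, 1], [1, 5], [5, 9]]
`b = a[:]` → b = [[2, 1], [1, 5], [5, 9]]
`c = a[1:]` → c = [[1, 5], [5, 9]]
`a[0].append(454)` → a = [[2, 1, 454], [1, 5], [5, 9]]; b = [[2, 1, 454], [1, 5], [5, 9]]
`a.append([8, 7])` → a = [[2, 1, 454], [1, 5], [5, 9], [8, 7]]
`print(b[0])` → prints [2, 1, 454]
`print(len(b))` → prints 3
`print(c[0])` → prints [1, 5]

Answer:
[2, 1, 454]
3
[1, 5]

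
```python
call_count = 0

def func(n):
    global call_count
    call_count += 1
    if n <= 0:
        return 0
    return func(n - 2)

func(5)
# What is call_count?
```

Linear recursion stepping by 2: 4 calls from n=5 down to ≤0.

Answer: 4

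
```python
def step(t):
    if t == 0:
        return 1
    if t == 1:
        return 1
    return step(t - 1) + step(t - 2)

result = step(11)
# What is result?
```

Build up from base cases: step(0)=1, step(1)=1, step(2)=2, step(3)=3, step(4)=5, step(5)=8, step(6)=13, ..., step(11)=144

Answer: 144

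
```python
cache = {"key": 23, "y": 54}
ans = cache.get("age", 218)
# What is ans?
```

Trace:
`cache = {"key": 23, "y": 54}` → cache = {'key': 23, 'y': 54}
`ans = cache.get("age", 218)` → ans = 218
So ans = 218

Answer: 218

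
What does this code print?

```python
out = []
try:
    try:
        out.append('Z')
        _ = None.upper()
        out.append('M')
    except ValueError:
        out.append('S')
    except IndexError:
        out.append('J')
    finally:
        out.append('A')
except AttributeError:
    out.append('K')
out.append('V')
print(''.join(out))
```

Execution trace: 'Z' (inner try body) → 'A' (inner finally) → 'K' (outer except AttributeError) → 'V' (after the try/except). Output: ZAKV

Answer: ZAKV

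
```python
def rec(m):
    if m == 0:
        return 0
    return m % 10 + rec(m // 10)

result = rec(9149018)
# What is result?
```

Sum of digits of 9149018: 8 + 1 + 0 + 9 + 4 + 1 + 9 = 32

Answer: 32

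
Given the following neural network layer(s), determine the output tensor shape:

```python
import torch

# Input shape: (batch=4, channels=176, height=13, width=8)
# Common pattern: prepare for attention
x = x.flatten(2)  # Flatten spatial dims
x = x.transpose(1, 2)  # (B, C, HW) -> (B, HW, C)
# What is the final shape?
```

Input: (4, 176, 13, 8) -> after flatten(2): (4, 176, 104) -> Output: (4, 104, 176)

Answer: (4, 104, 176)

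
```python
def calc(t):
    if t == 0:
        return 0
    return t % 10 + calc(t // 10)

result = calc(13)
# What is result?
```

Sum of digits of 13: 3 + 1 = 4

Answer: 4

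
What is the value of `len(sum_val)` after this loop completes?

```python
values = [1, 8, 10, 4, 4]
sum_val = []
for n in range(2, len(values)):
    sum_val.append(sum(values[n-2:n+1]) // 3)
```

Number of 3-element averages
`sum_val` takes the values: [] → [6] → [6, 7] → [6, 7, 6]
So `len(sum_val)` = 3

Answer: 3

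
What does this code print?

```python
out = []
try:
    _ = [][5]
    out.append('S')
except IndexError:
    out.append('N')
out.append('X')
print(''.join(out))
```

Execution trace: 'N' (except IndexError) → 'X' (after the try/except). Output: NX

Answer: NX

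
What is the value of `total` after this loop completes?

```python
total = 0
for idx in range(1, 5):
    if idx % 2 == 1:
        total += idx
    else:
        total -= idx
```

Add odd, subtract even
`total` takes the values: 0 → 1 → -1 → 2 → -2

Answer: -2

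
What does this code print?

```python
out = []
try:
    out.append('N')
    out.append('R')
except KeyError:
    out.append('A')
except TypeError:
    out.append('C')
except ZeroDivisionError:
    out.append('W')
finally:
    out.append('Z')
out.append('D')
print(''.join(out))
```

Execution trace: 'N' (try body) → 'R' (try body, no exception) → 'Z' (finally) → 'D' (after the try/except). Output: NRZD

Answer: NRZD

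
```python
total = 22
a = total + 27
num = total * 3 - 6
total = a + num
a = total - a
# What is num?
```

Trace:
`total = 22` → total = 22
`a = total + 27` → a = 49
`num = total * 3 - 6` → num = 60
`total = a + num` → total = 109
`a = total - a` → a = 60
So num = 60

Answer: 60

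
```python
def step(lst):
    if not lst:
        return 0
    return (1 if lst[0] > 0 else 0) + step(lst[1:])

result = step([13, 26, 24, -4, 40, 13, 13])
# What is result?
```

Count of positive elements in [13, 26, 24, -4, 40, 13, 13] = 6

Answer: 6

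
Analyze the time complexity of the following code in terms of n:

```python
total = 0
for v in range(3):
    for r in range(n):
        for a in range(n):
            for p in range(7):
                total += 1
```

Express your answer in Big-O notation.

Each loop level contributes: 1 × n × n × 1. Multiplying the contributions gives O(n^2).

Answer: O(n^2)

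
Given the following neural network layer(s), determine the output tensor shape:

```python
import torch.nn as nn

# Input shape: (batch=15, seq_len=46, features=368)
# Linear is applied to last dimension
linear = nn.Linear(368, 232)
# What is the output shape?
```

Input: (15, 46, 368) -> Output: (15, 46, 232)

Answer: (15, 46, 232)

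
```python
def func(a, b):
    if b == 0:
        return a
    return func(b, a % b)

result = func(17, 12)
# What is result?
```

func(17, 12) -> func(12, 5) -> func(5, 2) -> func(2, 1) -> func(1, 0) -> 1

Answer: 1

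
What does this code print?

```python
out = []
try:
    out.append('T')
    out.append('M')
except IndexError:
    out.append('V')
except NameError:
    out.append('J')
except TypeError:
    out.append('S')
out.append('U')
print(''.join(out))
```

Execution trace: 'T' (try body) → 'M' (try body, no exception) → 'U' (after the try/except). Output: TMU

Answer: TMU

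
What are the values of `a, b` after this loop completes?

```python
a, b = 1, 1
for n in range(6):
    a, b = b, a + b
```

Fibonacci: after 6 iterations
`a, b` takes the values: (1, 1) → (1, 2) → (2, 3) → (3, 5) → (5, 8) → (8, 13) → (13, 21)

Answer: 13, 21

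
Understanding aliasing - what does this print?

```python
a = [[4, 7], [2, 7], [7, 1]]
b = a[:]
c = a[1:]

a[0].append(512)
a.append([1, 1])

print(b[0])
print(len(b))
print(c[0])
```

Key concept: slice with nested mutation.
Step by step:
`a = [[4, 7], [2, 7], [7, 1]]` → a = [[4, 7], [2, 7], [7, 1]]
`b = a[:]` → b = [[4, 7], [2, 7], [7, 1]]
`c = a[1:]` → c = [[2, 7], [7, 1]]
`a[0].append(512)` → a = [[4, 7, 512], [2, 7], [7, 1]]; b = [[4, 7, 512], [2, 7], [7, 1]]
`a.append([1, 1])` → a = [[4, 7, 512], [2, 7], [7, 1], [1, 1]]
`print(b[0])` → prints [4, 7, 512]
`print(len(b))` → prints 3
`print(c[0])` → prints [2, 7]

Answer:
[4, 7, 512]
3
[2, 7]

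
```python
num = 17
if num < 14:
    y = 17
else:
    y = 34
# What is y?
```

Trace:
`num = 17` → num = 17
`if num < 14: ...` → num < 14 is False, take else branch → y = 34
So y = 34

Answer: 34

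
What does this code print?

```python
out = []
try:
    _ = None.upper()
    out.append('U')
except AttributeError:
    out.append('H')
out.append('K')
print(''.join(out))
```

Execution trace: 'H' (except AttributeError) → 'K' (after the try/except). Output: HK

Answer: HK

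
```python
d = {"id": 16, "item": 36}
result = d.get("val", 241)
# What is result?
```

Trace:
`d = {"id": 16, "item": 36}` → d = {'id': 16, 'item': 36}
`result = d.get("val", 241)` → result = 241
So result = 241

Answer: 241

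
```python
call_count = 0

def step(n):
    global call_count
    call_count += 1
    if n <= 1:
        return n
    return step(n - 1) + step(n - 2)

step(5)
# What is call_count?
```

Calls(n) = 1 + Calls(n-1) + Calls(n-2); Calls(0)=Calls(1)=1. For n=5 this gives 15.

Answer: 15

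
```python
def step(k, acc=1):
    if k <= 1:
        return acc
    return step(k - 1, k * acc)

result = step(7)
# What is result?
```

Accumulator trace (n, acc): (7, 1) -> (6, 7) -> (5, 42) -> (4, 210) -> (3, 840) -> (2, 2520) -> (1, 5040) -> return 5040

Answer: 5040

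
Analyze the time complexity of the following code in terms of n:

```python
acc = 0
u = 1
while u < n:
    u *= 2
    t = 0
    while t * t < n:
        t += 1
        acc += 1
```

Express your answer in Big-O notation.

Each loop level contributes: log n × √n. Multiplying the contributions gives O(√n log n).

Answer: O(√n log n)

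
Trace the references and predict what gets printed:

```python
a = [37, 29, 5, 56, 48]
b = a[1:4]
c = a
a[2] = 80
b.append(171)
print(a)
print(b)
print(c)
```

Key concept: slice vs alias.
Step by step:
`a = [37, 29, 5, 56, 48]` → a = [37, 29, 5, 56, 48]
`b = a[1:4]` → b = [29, 5, 56]
`c = a` → c = [37, 29, 5, 56, 48] (same object as a)
`a[2] = 80` → a = [37, 29, 80, 56, 48] (same object as c); c = [37, 29, 80, 56, 48] (same object as a)
`b.append(171)` → b = [29, 5, 56, 171]
`print(a)` → prints [37, 29, 80, 56, 48]
`print(b)` → prints [29, 5, 56, 171]
`print(c)` → prints [37, 29, 80, 56, 48]

Answer:
[37, 29, 80, 56, 48]
[29, 5, 56, 171]
[37, 29, 80, 56, 48]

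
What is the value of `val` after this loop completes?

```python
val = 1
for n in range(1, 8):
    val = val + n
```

Start at 1, add 1 through 7
`val` takes the values: 1 → 2 → 4 → 7 → 11 → 16 → 22 → 29

Answer: 29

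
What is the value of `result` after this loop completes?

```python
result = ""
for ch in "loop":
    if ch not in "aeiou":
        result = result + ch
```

Remove vowels from 'loop'
`result` takes the values: "" → "l" → "lp"

Answer: "lp"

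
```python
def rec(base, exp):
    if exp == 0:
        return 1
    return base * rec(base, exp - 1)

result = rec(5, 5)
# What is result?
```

rec(5, 5) = 5 * 5 * 5 * 5 * 5 = 3125

Answer: 3125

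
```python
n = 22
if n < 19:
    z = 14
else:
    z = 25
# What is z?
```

Trace:
`n = 22` → n = 22
`if n < 19: ...` → n < 19 is False, take else branch → z = 25
So z = 25

Answer: 25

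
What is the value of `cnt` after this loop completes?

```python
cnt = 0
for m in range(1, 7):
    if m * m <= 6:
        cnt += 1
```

Count numbers where m² ≤ 6
`cnt` takes the values: 0 → 1 → 2

Answer: 2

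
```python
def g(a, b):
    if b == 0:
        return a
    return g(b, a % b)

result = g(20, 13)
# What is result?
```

g(20, 13) -> g(13, 7) -> g(7, 6) -> g(6, 1) -> g(1, 0) -> 1

Answer: 1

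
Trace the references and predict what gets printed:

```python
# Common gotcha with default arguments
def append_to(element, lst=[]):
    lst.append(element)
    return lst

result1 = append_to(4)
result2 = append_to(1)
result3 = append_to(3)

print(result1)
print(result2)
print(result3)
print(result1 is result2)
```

Key concept: mutable default argument gotcha.
Step by step:
`result1 = append_to(4)` → result1 = [4]
`result2 = append_to(1)` → result1 = [4, 1] (same object as result2); result2 = [4, 1] (same object as result1)
`result3 = append_to(3)` → result1 = [4, 1, 3] (same object as result2, result3); result2 = [4, 1, 3] (same object as result1, result3); result3 = [4, 1, 3] (same object as result1, result2)
`print(result1)` → prints [4, 1, 3]
`print(result2)` → prints [4, 1, 3]
`print(result3)` → prints [4, 1, 3]
`print(result1 is result2)` → prints True

Answer:
[4, 1, 3]
[4, 1, 3]
[4, 1, 3]
True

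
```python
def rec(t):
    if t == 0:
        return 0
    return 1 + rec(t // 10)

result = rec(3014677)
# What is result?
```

Count of digits of 3014677: 7

Answer: 7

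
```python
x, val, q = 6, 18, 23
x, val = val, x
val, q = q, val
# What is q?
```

Trace:
`x, val, q = 6, 18, 23` → x = 6; val = 18; q = 23
`x, val = val, x` → x = 18; val = 6
`val, q = q, val` → val = 23; q = 6
So q = 6

Answer: 6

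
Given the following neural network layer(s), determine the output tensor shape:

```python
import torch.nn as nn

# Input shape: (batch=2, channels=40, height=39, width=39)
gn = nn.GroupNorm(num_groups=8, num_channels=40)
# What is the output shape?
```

Input: (2, 40, 39, 39) -> Output: (2, 40, 39, 39)

Answer: (2, 40, 39, 39)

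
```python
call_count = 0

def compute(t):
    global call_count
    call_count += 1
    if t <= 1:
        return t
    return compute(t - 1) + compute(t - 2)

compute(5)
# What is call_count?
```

Calls(t) = 1 + Calls(t-1) + Calls(t-2); Calls(0)=Calls(1)=1. For t=5 this gives 15.

Answer: 15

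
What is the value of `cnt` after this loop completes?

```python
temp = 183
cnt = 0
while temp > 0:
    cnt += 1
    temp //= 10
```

Count digits by repeated division by 10
`cnt` takes the values: 0 → 1 → 2 → 3

Answer: 3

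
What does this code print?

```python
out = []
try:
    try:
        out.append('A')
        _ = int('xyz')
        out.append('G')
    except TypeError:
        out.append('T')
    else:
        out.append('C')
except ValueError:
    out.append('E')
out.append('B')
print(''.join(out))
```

Execution trace: 'A' (try body) → 'E' (outer except ValueError) → 'B' (after the try/except). Output: AEB

Answer: AEB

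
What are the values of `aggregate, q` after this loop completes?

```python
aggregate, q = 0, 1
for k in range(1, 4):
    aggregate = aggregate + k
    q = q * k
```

Sum and factorial of 1 to 3
`aggregate, q` takes the values: (0, 1) → (1, 1) → (3, 1) → (3, 2) → (6, 2) → (6, 6)

Answer: 6, 6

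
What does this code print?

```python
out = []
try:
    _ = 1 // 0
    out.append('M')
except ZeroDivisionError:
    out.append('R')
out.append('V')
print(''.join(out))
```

Execution trace: 'R' (except ZeroDivisionError) → 'V' (after the try/except). Output: RV

Answer: RV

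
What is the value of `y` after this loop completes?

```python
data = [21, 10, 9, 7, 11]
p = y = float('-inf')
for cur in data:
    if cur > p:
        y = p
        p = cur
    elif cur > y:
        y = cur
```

Second largest (with repeats) in [21, 10, 9, 7, 11]
`y` takes the values: -inf → 10 → 11

Answer: 11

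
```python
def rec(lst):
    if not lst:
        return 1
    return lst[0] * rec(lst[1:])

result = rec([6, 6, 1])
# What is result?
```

Product over [6, 6, 1] = 6 * 6 * 1 = 36

Answer: 36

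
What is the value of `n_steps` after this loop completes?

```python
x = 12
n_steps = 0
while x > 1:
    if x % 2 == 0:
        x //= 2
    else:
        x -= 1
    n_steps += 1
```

Steps to reduce 12 to 1
`n_steps` takes the values: 0 → 1 → 2 → 3 → 4

Answer: 4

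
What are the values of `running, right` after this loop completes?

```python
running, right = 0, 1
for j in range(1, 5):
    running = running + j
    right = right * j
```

Sum and factorial of 1 to 4
`running, right` takes the values: (0, 1) → (1, 1) → (3, 1) → (3, 2) → (6, 2) → (6, 6) → (10, 6) → (10, 24)

Answer: 10, 24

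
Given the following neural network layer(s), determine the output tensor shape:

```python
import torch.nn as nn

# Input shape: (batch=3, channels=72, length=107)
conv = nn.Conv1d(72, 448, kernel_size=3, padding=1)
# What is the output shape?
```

Input: (3, 72, 107) -> Output: (3, 448, 107)

Answer: (3, 448, 107)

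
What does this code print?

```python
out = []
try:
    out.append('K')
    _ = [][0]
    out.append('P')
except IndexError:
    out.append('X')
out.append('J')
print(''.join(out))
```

Execution trace: 'K' (try body) → 'X' (except IndexError) → 'J' (after the try/except). Output: KXJ

Answer: KXJ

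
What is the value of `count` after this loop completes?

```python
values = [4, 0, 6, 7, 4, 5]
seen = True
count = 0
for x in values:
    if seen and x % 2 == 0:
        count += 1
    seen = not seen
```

Count even values at even positions
`count` takes the values: 0 → 1 → 2 → 3

Answer: 3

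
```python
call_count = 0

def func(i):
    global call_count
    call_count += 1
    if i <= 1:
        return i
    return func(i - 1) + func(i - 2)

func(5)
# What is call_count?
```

Calls(i) = 1 + Calls(i-1) + Calls(i-2); Calls(0)=Calls(1)=1. For i=5 this gives 15.

Answer: 15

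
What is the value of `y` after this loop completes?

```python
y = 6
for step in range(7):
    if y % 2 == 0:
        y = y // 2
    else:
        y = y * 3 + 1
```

Collatz-style transformation from 6
`y` takes the values: 6 → 3 → 10 → 5 → 16 → 8 → 4 → 2

Answer: 2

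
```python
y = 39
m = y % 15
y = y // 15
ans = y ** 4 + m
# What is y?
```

Trace:
`y = 39` → y = 39
`m = y % 15` → m = 9
`y = y // 15` → y = 2
`ans = y ** 4 + m` → ans = 25
So y = 2

Answer: 2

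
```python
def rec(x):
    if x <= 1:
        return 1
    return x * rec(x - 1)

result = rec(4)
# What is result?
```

rec(4) = 4 * 3 * 2 * 1 = 24

Answer: 24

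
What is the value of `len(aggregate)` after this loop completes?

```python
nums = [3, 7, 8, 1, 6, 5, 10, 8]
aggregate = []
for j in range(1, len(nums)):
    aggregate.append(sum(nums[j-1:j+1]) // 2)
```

Number of 2-element averages
`aggregate` takes the values: [] → [5] → [5, 7] → [5, 7, 4] → [5, 7, 4, 3] → [5, 7, 4, 3, 5] → [5, 7, 4, 3, 5, 7] → [5, 7, 4, 3, 5, 7, 9]
So `len(aggregate)` = 7

Answer: 7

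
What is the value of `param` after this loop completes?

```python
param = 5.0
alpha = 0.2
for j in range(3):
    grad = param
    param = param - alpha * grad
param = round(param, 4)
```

Gradient descent: w = 5.0 * (1 - 0.2)^3
`param` takes the values: 5.0 → 4.0 → 3.2 → 2.56

Answer: 2.56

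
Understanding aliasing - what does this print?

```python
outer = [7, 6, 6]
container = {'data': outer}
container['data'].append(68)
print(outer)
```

Key concept: dict holds reference to list.
Step by step:
`outer = [7, 6, 6]` → outer = [7, 6, 6]
`container = {'data': outer}` → container = {'data': [7, 6, 6]}
`container['data'].append(68)` → outer = [7, 6, 6, 68]; container = {'data': [7, 6, 6, 68]}
`print(outer)` → prints [7, 6, 6, 68]

Answer: [7, 6, 6, 68]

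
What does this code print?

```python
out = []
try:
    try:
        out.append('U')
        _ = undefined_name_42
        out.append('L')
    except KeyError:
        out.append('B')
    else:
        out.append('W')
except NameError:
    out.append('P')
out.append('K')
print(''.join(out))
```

Execution trace: 'U' (inner try body) → 'P' (outer except NameError) → 'K' (after the try/except). Output: UPK

Answer: UPK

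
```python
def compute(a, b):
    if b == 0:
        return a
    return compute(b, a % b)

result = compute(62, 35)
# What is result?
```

compute(62, 35) -> compute(35, 27) -> compute(27, 8) -> compute(8, 3) -> compute(3, 2) -> compute(2, 1) -> compute(1, 0) -> 1

Answer: 1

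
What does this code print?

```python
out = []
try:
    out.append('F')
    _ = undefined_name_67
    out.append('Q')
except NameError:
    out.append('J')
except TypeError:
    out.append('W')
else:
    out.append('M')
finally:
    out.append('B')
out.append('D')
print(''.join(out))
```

Execution trace: 'F' (try body) → 'J' (except NameError) → 'B' (finally) → 'D' (after the try/except). Output: FJBD

Answer: FJBD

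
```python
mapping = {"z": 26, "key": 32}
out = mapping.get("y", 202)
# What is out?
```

Trace:
`mapping = {"z": 26, "key": 32}` → mapping = {'z': 26, 'key': 32}
`out = mapping.get("y", 202)` → out = 202
So out = 202

Answer: 202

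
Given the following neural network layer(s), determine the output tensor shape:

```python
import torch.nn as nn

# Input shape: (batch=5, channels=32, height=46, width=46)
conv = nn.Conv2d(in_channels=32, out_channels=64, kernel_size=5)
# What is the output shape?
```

Input: (5, 32, 46, 46) -> Output: (5, 64, 42, 42)

Answer: (5, 64, 42, 42)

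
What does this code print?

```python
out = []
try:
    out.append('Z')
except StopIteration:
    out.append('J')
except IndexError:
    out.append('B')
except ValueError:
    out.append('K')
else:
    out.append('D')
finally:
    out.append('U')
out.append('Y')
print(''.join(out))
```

Execution trace: 'Z' (try body, no exception) → 'D' (else) → 'U' (finally) → 'Y' (after the try/except). Output: ZDUY

Answer: ZDUY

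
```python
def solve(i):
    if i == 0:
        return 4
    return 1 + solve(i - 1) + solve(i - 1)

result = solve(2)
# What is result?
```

solve(i) = 1 + 2·solve(i-1), solve(0)=4. Closed form: (4+1)·2^2 - 1 = 19.

Answer: 19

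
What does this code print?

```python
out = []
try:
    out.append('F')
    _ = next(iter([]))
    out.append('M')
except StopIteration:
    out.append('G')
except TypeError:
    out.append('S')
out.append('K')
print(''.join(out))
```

Execution trace: 'F' (try body) → 'G' (except StopIteration) → 'K' (after the try/except). Output: FGK

Answer: FGK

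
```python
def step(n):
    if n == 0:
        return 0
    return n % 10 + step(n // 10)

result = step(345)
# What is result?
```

Sum of digits of 345: 5 + 4 + 3 = 12

Answer: 12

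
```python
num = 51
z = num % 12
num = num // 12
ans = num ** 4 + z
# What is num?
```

Trace:
`num = 51` → num = 51
`z = num % 12` → z = 3
`num = num // 12` → num = 4
`ans = num ** 4 + z` → ans = 259
So num = 4

Answer: 4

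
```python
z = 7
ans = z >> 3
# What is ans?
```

Trace:
`z = 7` → z = 7
`ans = z >> 3` → ans = 0
So ans = 0

Answer: 0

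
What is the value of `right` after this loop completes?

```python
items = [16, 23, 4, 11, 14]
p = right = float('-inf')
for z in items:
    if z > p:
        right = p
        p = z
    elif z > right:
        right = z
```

Second largest (with repeats) in [16, 23, 4, 11, 14]
`right` takes the values: -inf → 16

Answer: 16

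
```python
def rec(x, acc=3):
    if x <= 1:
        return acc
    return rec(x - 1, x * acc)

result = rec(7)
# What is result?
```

Accumulator trace (n, acc): (7, 3) -> (6, 21) -> (5, 126) -> (4, 630) -> (3, 2520) -> (2, 7560) -> (1, 15120) -> return 15120

Answer: 15120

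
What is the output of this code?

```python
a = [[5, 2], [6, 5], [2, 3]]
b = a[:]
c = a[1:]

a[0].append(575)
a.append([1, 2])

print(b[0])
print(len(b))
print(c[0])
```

Key concept: slice with nested mutation.
Step by step:
`a = [[5, 2], [6, 5], [2, 3]]` → a = [[5, 2], [6, 5], [2, 3]]
`b = a[:]` → b = [[5, 2], [6, 5], [2, 3]]
`c = a[1:]` → c = [[6, 5], [2, 3]]
`a[0].append(575)` → a = [[5, 2, 575], [6, 5], [2, 3]]; b = [[5, 2, 575], [6, 5], [2, 3]]
`a.append([1, 2])` → a = [[5, 2, 575], [6, 5], [2, 3], [1, 2]]
`print(b[0])` → prints [5, 2, 575]
`print(len(b))` → prints 3
`print(c[0])` → prints [6, 5]

Answer:
[5, 2, 575]
3
[6, 5]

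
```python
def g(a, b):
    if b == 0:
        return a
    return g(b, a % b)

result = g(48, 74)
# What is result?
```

g(48, 74) -> g(74, 48) -> g(48, 26) -> g(26, 22) -> g(22, 4) -> g(4, 2) -> g(2, 0) -> 2

Answer: 2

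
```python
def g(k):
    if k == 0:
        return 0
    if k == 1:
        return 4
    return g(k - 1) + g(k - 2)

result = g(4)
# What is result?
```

Build up from base cases: g(0)=0, g(1)=4, g(2)=4, g(3)=8, g(4)=12

Answer: 12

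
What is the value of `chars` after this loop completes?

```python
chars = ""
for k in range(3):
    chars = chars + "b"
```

Repeat 'b' 3 times
`chars` takes the values: "" → "b" → "bb" → "bbb"

Answer: "bbb"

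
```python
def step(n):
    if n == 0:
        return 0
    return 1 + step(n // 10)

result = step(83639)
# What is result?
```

Count of digits of 83639: 5

Answer: 5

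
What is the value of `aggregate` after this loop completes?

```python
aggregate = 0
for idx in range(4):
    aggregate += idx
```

Sum of 0 to 3 = 6
`aggregate` takes the values: 0 → 1 → 3 → 6

Answer: 6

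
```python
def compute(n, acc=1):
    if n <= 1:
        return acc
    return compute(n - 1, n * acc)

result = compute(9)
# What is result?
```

Accumulator trace (n, acc): (9, 1) -> (8, 9) -> (7, 72) -> (6, 504) -> (5, 3024) -> (4, 15120) -> (3, 60480) -> (2, 181440) -> (1, 362880) -> return 362880

Answer: 362880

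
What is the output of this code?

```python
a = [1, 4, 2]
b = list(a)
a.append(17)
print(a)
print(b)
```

Key concept: list() constructor creates copy.
Step by step:
`a = [1, 4, 2]` → a = [1, 4, 2]
`b = list(a)` → b = [1, 4, 2]
`a.append(17)` → a = [1, 4, 2, 17]
`print(a)` → prints [1, 4, 2, 17]
`print(b)` → prints [1, 4, 2]

Answer:
[1, 4, 2, 17]
[1, 4, 2]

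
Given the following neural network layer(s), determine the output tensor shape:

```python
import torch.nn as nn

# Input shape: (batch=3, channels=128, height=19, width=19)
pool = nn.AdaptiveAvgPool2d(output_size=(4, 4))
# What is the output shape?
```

Input: (3, 128, 19, 19) -> Output: (3, 128, 4, 4)

Answer: (3, 128, 4, 4)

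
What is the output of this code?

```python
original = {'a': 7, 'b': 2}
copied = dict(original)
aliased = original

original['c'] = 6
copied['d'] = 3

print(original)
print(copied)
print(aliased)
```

Key concept: dict() creates copy, assignment creates alias.
Step by step:
`original = {'a': 7, 'b': 2}` → original = {'a': 7, 'b': 2}
`copied = dict(original)` → copied = {'a': 7, 'b': 2}
`aliased = original` → aliased = {'a': 7, 'b': 2} (same object as original)
`original['c'] = 6` → original = {'a': 7, 'b': 2, 'c': 6} (same object as aliased); aliased = {'a': 7, 'b': 2, 'c': 6} (same object as original)
`copied['d'] = 3` → copied = {'a': 7, 'b': 2, 'd': 3}
`print(original)` → prints {'a': 7, 'b': 2, 'c': 6}
`print(copied)` → prints {'a': 7, 'b': 2, 'd': 3}
`print(aliased)` → prints {'a': 7, 'b': 2, 'c': 6}

Answer:
{'a': 7, 'b': 2, 'c': 6}
{'a': 7, 'b': 2, 'd': 3}
{'a': 7, 'b': 2, 'c': 6}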